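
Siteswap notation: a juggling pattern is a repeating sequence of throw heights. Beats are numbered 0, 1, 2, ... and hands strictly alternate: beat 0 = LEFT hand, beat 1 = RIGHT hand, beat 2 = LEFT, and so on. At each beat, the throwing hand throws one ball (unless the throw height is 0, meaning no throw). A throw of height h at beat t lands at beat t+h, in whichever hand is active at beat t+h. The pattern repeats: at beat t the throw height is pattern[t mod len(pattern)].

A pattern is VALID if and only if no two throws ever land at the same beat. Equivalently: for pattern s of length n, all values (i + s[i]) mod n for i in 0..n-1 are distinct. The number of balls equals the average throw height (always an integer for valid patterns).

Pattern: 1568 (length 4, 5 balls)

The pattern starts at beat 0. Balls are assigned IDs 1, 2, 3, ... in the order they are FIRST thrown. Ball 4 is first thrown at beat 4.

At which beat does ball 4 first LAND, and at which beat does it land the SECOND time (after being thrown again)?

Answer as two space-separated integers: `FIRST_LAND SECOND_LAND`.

Beat 0 (L): throw ball1 h=1 -> lands@1:R; in-air after throw: [b1@1:R]
Beat 1 (R): throw ball1 h=5 -> lands@6:L; in-air after throw: [b1@6:L]
Beat 2 (L): throw ball2 h=6 -> lands@8:L; in-air after throw: [b1@6:L b2@8:L]
Beat 3 (R): throw ball3 h=8 -> lands@11:R; in-air after throw: [b1@6:L b2@8:L b3@11:R]
Beat 4 (L): throw ball4 h=1 -> lands@5:R; in-air after throw: [b4@5:R b1@6:L b2@8:L b3@11:R]
Beat 5 (R): throw ball4 h=5 -> lands@10:L; in-air after throw: [b1@6:L b2@8:L b4@10:L b3@11:R]
Beat 6 (L): throw ball1 h=6 -> lands@12:L; in-air after throw: [b2@8:L b4@10:L b3@11:R b1@12:L]
Beat 7 (R): throw ball5 h=8 -> lands@15:R; in-air after throw: [b2@8:L b4@10:L b3@11:R b1@12:L b5@15:R]
Beat 8 (L): throw ball2 h=1 -> lands@9:R; in-air after throw: [b2@9:R b4@10:L b3@11:R b1@12:L b5@15:R]
Beat 9 (R): throw ball2 h=5 -> lands@14:L; in-air after throw: [b4@10:L b3@11:R b1@12:L b2@14:L b5@15:R]
Beat 10 (L): throw ball4 h=6 -> lands@16:L; in-air after throw: [b3@11:R b1@12:L b2@14:L b5@15:R b4@16:L]
Ball 4: thrown@4 h=1 -> first land @5; rethrown@5 h=5 -> second land @10

Answer: 5 10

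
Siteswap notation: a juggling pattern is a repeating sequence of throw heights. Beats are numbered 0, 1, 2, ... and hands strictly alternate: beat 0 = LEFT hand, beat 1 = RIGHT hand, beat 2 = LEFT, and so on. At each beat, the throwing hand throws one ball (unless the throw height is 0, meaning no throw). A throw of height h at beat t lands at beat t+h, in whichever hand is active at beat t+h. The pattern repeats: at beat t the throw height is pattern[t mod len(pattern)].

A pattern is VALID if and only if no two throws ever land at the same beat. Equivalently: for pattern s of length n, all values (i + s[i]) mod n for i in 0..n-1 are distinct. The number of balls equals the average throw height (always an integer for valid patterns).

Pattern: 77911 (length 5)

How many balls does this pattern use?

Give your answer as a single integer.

Pattern = [7, 7, 9, 1, 1], length n = 5
  position 0: throw height = 7, running sum = 7
  position 1: throw height = 7, running sum = 14
  position 2: throw height = 9, running sum = 23
  position 3: throw height = 1, running sum = 24
  position 4: throw height = 1, running sum = 25
Total sum = 25; balls = sum / n = 25 / 5 = 5

Answer: 5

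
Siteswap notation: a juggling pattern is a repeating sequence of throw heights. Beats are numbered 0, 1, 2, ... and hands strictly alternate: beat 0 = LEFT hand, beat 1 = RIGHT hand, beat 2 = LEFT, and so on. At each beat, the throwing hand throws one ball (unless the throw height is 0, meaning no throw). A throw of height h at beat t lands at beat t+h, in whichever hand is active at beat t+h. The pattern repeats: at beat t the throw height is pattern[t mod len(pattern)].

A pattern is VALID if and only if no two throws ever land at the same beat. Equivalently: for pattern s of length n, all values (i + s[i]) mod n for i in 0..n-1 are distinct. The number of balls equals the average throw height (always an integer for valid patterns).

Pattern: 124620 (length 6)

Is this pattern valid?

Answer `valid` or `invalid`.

i=0: (i + s[i]) mod n = (0 + 1) mod 6 = 1
i=1: (i + s[i]) mod n = (1 + 2) mod 6 = 3
i=2: (i + s[i]) mod n = (2 + 4) mod 6 = 0
i=3: (i + s[i]) mod n = (3 + 6) mod 6 = 3
i=4: (i + s[i]) mod n = (4 + 2) mod 6 = 0
i=5: (i + s[i]) mod n = (5 + 0) mod 6 = 5
Residues: [1, 3, 0, 3, 0, 5], distinct: False

Answer: invalid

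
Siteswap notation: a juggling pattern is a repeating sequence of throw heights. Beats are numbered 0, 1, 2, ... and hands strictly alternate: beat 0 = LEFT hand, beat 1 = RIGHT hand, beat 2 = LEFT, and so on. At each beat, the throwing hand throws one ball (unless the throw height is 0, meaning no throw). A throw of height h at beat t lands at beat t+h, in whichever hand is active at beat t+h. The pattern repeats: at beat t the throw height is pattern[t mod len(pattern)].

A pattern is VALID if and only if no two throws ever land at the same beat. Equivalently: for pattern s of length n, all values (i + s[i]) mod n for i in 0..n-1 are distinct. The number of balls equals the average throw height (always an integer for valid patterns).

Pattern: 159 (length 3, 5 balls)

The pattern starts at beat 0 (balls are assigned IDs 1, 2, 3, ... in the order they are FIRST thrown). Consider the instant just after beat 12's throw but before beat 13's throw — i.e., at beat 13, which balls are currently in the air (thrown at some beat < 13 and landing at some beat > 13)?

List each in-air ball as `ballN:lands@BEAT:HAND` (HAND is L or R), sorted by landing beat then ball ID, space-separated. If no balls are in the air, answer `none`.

Answer: ball4:lands@14:L ball3:lands@15:R ball5:lands@17:R ball2:lands@20:L

Derivation:
Beat 0 (L): throw ball1 h=1 -> lands@1:R; in-air after throw: [b1@1:R]
Beat 1 (R): throw ball1 h=5 -> lands@6:L; in-air after throw: [b1@6:L]
Beat 2 (L): throw ball2 h=9 -> lands@11:R; in-air after throw: [b1@6:L b2@11:R]
Beat 3 (R): throw ball3 h=1 -> lands@4:L; in-air after throw: [b3@4:L b1@6:L b2@11:R]
Beat 4 (L): throw ball3 h=5 -> lands@9:R; in-air after throw: [b1@6:L b3@9:R b2@11:R]
Beat 5 (R): throw ball4 h=9 -> lands@14:L; in-air after throw: [b1@6:L b3@9:R b2@11:R b4@14:L]
Beat 6 (L): throw ball1 h=1 -> lands@7:R; in-air after throw: [b1@7:R b3@9:R b2@11:R b4@14:L]
Beat 7 (R): throw ball1 h=5 -> lands@12:L; in-air after throw: [b3@9:R b2@11:R b1@12:L b4@14:L]
Beat 8 (L): throw ball5 h=9 -> lands@17:R; in-air after throw: [b3@9:R b2@11:R b1@12:L b4@14:L b5@17:R]
Beat 9 (R): throw ball3 h=1 -> lands@10:L; in-air after throw: [b3@10:L b2@11:R b1@12:L b4@14:L b5@17:R]
Beat 10 (L): throw ball3 h=5 -> lands@15:R; in-air after throw: [b2@11:R b1@12:L b4@14:L b3@15:R b5@17:R]
Beat 11 (R): throw ball2 h=9 -> lands@20:L; in-air after throw: [b1@12:L b4@14:L b3@15:R b5@17:R b2@20:L]
Beat 12 (L): throw ball1 h=1 -> lands@13:R; in-air after throw: [b1@13:R b4@14:L b3@15:R b5@17:R b2@20:L]
Beat 13 (R): throw ball1 h=5 -> lands@18:L; in-air after throw: [b4@14:L b3@15:R b5@17:R b1@18:L b2@20:L]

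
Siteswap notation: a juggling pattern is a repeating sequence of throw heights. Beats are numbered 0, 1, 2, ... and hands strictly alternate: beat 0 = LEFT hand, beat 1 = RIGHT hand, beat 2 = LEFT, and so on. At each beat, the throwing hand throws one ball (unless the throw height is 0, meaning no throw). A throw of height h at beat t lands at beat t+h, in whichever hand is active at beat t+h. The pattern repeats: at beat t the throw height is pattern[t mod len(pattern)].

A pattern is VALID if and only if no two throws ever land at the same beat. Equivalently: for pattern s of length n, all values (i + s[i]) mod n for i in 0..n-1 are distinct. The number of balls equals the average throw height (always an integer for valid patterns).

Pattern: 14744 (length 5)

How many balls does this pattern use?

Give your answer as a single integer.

Answer: 4

Derivation:
Pattern = [1, 4, 7, 4, 4], length n = 5
  position 0: throw height = 1, running sum = 1
  position 1: throw height = 4, running sum = 5
  position 2: throw height = 7, running sum = 12
  position 3: throw height = 4, running sum = 16
  position 4: throw height = 4, running sum = 20
Total sum = 20; balls = sum / n = 20 / 5 = 4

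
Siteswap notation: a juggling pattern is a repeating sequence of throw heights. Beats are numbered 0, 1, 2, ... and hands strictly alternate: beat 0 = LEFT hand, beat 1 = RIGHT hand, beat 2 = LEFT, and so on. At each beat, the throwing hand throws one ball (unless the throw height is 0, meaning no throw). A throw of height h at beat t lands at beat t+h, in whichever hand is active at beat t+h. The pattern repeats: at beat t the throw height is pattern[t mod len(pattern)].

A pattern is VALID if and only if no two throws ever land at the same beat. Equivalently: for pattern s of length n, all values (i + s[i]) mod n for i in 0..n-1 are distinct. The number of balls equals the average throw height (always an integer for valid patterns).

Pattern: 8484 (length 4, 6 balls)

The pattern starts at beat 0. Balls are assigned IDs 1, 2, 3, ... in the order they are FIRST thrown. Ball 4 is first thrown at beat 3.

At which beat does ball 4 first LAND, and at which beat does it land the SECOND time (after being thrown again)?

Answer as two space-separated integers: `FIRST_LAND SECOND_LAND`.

Beat 0 (L): throw ball1 h=8 -> lands@8:L; in-air after throw: [b1@8:L]
Beat 1 (R): throw ball2 h=4 -> lands@5:R; in-air after throw: [b2@5:R b1@8:L]
Beat 2 (L): throw ball3 h=8 -> lands@10:L; in-air after throw: [b2@5:R b1@8:L b3@10:L]
Beat 3 (R): throw ball4 h=4 -> lands@7:R; in-air after throw: [b2@5:R b4@7:R b1@8:L b3@10:L]
Beat 4 (L): throw ball5 h=8 -> lands@12:L; in-air after throw: [b2@5:R b4@7:R b1@8:L b3@10:L b5@12:L]
Beat 5 (R): throw ball2 h=4 -> lands@9:R; in-air after throw: [b4@7:R b1@8:L b2@9:R b3@10:L b5@12:L]
Beat 6 (L): throw ball6 h=8 -> lands@14:L; in-air after throw: [b4@7:R b1@8:L b2@9:R b3@10:L b5@12:L b6@14:L]
Beat 7 (R): throw ball4 h=4 -> lands@11:R; in-air after throw: [b1@8:L b2@9:R b3@10:L b4@11:R b5@12:L b6@14:L]
Beat 8 (L): throw ball1 h=8 -> lands@16:L; in-air after throw: [b2@9:R b3@10:L b4@11:R b5@12:L b6@14:L b1@16:L]
Beat 9 (R): throw ball2 h=4 -> lands@13:R; in-air after throw: [b3@10:L b4@11:R b5@12:L b2@13:R b6@14:L b1@16:L]
Beat 10 (L): throw ball3 h=8 -> lands@18:L; in-air after throw: [b4@11:R b5@12:L b2@13:R b6@14:L b1@16:L b3@18:L]
Beat 11 (R): throw ball4 h=4 -> lands@15:R; in-air after throw: [b5@12:L b2@13:R b6@14:L b4@15:R b1@16:L b3@18:L]
Ball 4: thrown@3 h=4 -> first land @7; rethrown@7 h=4 -> second land @11

Answer: 7 11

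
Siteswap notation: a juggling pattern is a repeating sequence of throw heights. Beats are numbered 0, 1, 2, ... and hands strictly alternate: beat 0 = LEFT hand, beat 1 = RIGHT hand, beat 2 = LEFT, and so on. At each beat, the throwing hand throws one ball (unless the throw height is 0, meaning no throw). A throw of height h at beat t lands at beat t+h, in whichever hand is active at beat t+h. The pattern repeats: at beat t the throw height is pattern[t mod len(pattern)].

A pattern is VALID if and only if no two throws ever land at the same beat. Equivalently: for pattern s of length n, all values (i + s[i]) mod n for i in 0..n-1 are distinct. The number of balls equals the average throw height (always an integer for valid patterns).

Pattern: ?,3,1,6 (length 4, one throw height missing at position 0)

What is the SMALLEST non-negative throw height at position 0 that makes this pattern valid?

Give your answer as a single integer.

Answer: 2

Derivation:
i=0: s[i]=? (unknown)
i=1: (1 + 3) mod 4 = 0
i=2: (2 + 1) mod 4 = 3
i=3: (3 + 6) mod 4 = 1
Known residues: [0, 1, 3]; need a permutation of 0..3, so missing residue r = 2
Need (0 + s) mod 4 = 2; smallest s = (2 - 0) mod 4 = 2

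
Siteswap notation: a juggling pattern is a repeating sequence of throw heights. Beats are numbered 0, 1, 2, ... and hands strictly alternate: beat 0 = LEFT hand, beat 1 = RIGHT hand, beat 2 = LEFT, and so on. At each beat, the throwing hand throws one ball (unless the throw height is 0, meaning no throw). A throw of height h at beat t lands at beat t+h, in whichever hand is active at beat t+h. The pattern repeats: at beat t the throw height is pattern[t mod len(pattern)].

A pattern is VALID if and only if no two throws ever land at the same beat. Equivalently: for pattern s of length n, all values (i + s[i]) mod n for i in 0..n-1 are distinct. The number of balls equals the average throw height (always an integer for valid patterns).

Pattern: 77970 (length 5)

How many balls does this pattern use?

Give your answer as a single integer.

Answer: 6

Derivation:
Pattern = [7, 7, 9, 7, 0], length n = 5
  position 0: throw height = 7, running sum = 7
  position 1: throw height = 7, running sum = 14
  position 2: throw height = 9, running sum = 23
  position 3: throw height = 7, running sum = 30
  position 4: throw height = 0, running sum = 30
Total sum = 30; balls = sum / n = 30 / 5 = 6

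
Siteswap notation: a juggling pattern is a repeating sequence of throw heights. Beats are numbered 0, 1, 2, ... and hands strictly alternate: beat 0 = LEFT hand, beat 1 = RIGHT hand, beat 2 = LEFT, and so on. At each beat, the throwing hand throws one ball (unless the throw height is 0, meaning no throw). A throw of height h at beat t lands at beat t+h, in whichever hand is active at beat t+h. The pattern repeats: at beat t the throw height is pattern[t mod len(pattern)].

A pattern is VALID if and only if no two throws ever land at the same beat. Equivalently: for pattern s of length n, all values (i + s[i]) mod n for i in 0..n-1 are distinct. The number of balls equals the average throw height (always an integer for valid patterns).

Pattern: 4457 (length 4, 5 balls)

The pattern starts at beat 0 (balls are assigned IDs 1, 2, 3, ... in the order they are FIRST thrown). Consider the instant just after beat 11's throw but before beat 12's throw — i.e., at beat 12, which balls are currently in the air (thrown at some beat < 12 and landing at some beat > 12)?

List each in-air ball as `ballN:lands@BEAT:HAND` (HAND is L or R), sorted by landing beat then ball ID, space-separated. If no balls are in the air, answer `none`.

Beat 0 (L): throw ball1 h=4 -> lands@4:L; in-air after throw: [b1@4:L]
Beat 1 (R): throw ball2 h=4 -> lands@5:R; in-air after throw: [b1@4:L b2@5:R]
Beat 2 (L): throw ball3 h=5 -> lands@7:R; in-air after throw: [b1@4:L b2@5:R b3@7:R]
Beat 3 (R): throw ball4 h=7 -> lands@10:L; in-air after throw: [b1@4:L b2@5:R b3@7:R b4@10:L]
Beat 4 (L): throw ball1 h=4 -> lands@8:L; in-air after throw: [b2@5:R b3@7:R b1@8:L b4@10:L]
Beat 5 (R): throw ball2 h=4 -> lands@9:R; in-air after throw: [b3@7:R b1@8:L b2@9:R b4@10:L]
Beat 6 (L): throw ball5 h=5 -> lands@11:R; in-air after throw: [b3@7:R b1@8:L b2@9:R b4@10:L b5@11:R]
Beat 7 (R): throw ball3 h=7 -> lands@14:L; in-air after throw: [b1@8:L b2@9:R b4@10:L b5@11:R b3@14:L]
Beat 8 (L): throw ball1 h=4 -> lands@12:L; in-air after throw: [b2@9:R b4@10:L b5@11:R b1@12:L b3@14:L]
Beat 9 (R): throw ball2 h=4 -> lands@13:R; in-air after throw: [b4@10:L b5@11:R b1@12:L b2@13:R b3@14:L]
Beat 10 (L): throw ball4 h=5 -> lands@15:R; in-air after throw: [b5@11:R b1@12:L b2@13:R b3@14:L b4@15:R]
Beat 11 (R): throw ball5 h=7 -> lands@18:L; in-air after throw: [b1@12:L b2@13:R b3@14:L b4@15:R b5@18:L]
Beat 12 (L): throw ball1 h=4 -> lands@16:L; in-air after throw: [b2@13:R b3@14:L b4@15:R b1@16:L b5@18:L]

Answer: ball2:lands@13:R ball3:lands@14:L ball4:lands@15:R ball5:lands@18:L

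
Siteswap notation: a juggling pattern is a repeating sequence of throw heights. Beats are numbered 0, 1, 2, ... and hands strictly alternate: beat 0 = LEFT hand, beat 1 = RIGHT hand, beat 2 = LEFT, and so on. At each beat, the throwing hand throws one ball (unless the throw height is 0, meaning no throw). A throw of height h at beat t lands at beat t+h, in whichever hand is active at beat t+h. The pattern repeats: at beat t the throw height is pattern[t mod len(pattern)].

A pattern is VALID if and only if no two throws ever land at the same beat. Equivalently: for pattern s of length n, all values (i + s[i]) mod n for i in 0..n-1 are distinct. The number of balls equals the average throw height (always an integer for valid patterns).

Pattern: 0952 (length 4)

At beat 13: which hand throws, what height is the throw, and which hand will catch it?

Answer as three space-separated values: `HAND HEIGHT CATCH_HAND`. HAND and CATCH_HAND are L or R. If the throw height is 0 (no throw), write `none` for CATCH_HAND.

Beat 13: 13 mod 2 = 1, so hand = R
Throw height = pattern[13 mod 4] = pattern[1] = 9
Lands at beat 13+9=22, 22 mod 2 = 0, so catch hand = L

Answer: R 9 L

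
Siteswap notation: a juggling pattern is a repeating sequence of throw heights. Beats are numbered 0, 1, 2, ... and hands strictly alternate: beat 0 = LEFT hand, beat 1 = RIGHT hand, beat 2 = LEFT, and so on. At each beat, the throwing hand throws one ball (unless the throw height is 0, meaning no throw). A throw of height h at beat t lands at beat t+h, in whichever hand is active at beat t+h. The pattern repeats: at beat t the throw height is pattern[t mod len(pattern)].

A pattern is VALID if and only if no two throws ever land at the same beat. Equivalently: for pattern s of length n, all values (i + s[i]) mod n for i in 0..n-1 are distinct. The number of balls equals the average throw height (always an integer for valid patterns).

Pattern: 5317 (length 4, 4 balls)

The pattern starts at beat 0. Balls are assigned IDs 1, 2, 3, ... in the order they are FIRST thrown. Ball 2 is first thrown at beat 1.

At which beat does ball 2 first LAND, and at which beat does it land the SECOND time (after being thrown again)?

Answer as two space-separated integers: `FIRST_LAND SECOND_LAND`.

Answer: 4 9

Derivation:
Beat 0 (L): throw ball1 h=5 -> lands@5:R; in-air after throw: [b1@5:R]
Beat 1 (R): throw ball2 h=3 -> lands@4:L; in-air after throw: [b2@4:L b1@5:R]
Beat 2 (L): throw ball3 h=1 -> lands@3:R; in-air after throw: [b3@3:R b2@4:L b1@5:R]
Beat 3 (R): throw ball3 h=7 -> lands@10:L; in-air after throw: [b2@4:L b1@5:R b3@10:L]
Beat 4 (L): throw ball2 h=5 -> lands@9:R; in-air after throw: [b1@5:R b2@9:R b3@10:L]
Beat 5 (R): throw ball1 h=3 -> lands@8:L; in-air after throw: [b1@8:L b2@9:R b3@10:L]
Beat 6 (L): throw ball4 h=1 -> lands@7:R; in-air after throw: [b4@7:R b1@8:L b2@9:R b3@10:L]
Beat 7 (R): throw ball4 h=7 -> lands@14:L; in-air after throw: [b1@8:L b2@9:R b3@10:L b4@14:L]
Beat 8 (L): throw ball1 h=5 -> lands@13:R; in-air after throw: [b2@9:R b3@10:L b1@13:R b4@14:L]
Beat 9 (R): throw ball2 h=3 -> lands@12:L; in-air after throw: [b3@10:L b2@12:L b1@13:R b4@14:L]
Ball 2: thrown@1 h=3 -> first land @4; rethrown@4 h=5 -> second land @9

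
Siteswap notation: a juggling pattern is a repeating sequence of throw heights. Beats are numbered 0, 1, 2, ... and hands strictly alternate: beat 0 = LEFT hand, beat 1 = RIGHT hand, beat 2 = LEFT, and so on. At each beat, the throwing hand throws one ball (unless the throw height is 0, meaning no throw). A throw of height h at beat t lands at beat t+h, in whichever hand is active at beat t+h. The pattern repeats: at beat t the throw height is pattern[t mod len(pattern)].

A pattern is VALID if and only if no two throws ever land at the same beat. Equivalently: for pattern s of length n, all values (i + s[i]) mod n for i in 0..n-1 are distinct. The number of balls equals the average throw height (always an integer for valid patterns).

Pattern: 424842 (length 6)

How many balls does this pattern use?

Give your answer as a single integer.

Pattern = [4, 2, 4, 8, 4, 2], length n = 6
  position 0: throw height = 4, running sum = 4
  position 1: throw height = 2, running sum = 6
  position 2: throw height = 4, running sum = 10
  position 3: throw height = 8, running sum = 18
  position 4: throw height = 4, running sum = 22
  position 5: throw height = 2, running sum = 24
Total sum = 24; balls = sum / n = 24 / 6 = 4

Answer: 4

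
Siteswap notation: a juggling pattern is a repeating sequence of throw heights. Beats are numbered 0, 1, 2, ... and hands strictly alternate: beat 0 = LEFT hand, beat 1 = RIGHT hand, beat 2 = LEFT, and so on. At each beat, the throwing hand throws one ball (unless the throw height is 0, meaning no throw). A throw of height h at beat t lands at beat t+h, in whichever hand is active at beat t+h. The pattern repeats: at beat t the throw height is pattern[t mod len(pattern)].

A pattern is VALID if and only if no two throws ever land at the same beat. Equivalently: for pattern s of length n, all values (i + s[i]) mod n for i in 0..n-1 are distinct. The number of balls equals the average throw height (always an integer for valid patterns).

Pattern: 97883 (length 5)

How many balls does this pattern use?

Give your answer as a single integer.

Pattern = [9, 7, 8, 8, 3], length n = 5
  position 0: throw height = 9, running sum = 9
  position 1: throw height = 7, running sum = 16
  position 2: throw height = 8, running sum = 24
  position 3: throw height = 8, running sum = 32
  position 4: throw height = 3, running sum = 35
Total sum = 35; balls = sum / n = 35 / 5 = 7

Answer: 7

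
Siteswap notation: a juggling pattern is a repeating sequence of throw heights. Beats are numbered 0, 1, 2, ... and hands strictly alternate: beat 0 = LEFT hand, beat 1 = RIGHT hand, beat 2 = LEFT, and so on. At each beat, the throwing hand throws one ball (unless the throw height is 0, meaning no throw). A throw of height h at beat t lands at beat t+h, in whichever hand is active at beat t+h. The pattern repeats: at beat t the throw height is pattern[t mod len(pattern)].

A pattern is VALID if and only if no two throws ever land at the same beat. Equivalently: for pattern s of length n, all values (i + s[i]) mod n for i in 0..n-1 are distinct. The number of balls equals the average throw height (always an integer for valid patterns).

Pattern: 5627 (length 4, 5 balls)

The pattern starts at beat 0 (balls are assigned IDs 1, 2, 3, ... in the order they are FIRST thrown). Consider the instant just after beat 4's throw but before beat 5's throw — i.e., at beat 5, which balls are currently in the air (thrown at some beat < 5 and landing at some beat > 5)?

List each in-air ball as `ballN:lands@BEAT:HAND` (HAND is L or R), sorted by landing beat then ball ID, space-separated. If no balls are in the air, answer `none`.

Answer: ball2:lands@7:R ball3:lands@9:R ball4:lands@10:L

Derivation:
Beat 0 (L): throw ball1 h=5 -> lands@5:R; in-air after throw: [b1@5:R]
Beat 1 (R): throw ball2 h=6 -> lands@7:R; in-air after throw: [b1@5:R b2@7:R]
Beat 2 (L): throw ball3 h=2 -> lands@4:L; in-air after throw: [b3@4:L b1@5:R b2@7:R]
Beat 3 (R): throw ball4 h=7 -> lands@10:L; in-air after throw: [b3@4:L b1@5:R b2@7:R b4@10:L]
Beat 4 (L): throw ball3 h=5 -> lands@9:R; in-air after throw: [b1@5:R b2@7:R b3@9:R b4@10:L]
Beat 5 (R): throw ball1 h=6 -> lands@11:R; in-air after throw: [b2@7:R b3@9:R b4@10:L b1@11:R]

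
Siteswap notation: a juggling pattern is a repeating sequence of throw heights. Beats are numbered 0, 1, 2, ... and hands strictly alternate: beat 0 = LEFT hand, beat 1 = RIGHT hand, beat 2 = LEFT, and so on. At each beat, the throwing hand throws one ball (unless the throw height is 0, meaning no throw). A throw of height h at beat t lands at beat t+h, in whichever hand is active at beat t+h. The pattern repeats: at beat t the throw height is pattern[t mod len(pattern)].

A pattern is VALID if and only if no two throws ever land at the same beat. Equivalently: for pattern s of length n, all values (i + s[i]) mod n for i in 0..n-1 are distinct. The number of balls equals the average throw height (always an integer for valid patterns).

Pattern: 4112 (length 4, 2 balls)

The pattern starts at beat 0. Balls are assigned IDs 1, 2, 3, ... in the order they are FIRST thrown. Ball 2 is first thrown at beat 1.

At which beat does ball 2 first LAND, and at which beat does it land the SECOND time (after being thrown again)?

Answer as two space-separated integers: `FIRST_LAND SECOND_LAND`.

Answer: 2 3

Derivation:
Beat 0 (L): throw ball1 h=4 -> lands@4:L; in-air after throw: [b1@4:L]
Beat 1 (R): throw ball2 h=1 -> lands@2:L; in-air after throw: [b2@2:L b1@4:L]
Beat 2 (L): throw ball2 h=1 -> lands@3:R; in-air after throw: [b2@3:R b1@4:L]
Beat 3 (R): throw ball2 h=2 -> lands@5:R; in-air after throw: [b1@4:L b2@5:R]
Ball 2: thrown@1 h=1 -> first land @2; rethrown@2 h=1 -> second land @3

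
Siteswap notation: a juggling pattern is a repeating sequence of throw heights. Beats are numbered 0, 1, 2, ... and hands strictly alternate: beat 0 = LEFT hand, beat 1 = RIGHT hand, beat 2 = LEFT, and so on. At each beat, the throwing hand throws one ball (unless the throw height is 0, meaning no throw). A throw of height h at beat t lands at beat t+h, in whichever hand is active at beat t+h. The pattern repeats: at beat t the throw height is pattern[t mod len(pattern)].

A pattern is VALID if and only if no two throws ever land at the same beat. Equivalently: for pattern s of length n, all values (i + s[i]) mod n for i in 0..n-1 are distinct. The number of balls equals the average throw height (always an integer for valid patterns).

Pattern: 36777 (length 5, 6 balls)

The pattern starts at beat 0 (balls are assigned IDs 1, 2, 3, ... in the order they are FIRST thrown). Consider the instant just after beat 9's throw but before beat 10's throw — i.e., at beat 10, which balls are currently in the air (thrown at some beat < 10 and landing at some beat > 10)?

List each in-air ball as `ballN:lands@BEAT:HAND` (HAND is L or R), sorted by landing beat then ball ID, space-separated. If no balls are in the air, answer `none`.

Answer: ball4:lands@11:R ball6:lands@12:L ball2:lands@14:L ball5:lands@15:R ball3:lands@16:L

Derivation:
Beat 0 (L): throw ball1 h=3 -> lands@3:R; in-air after throw: [b1@3:R]
Beat 1 (R): throw ball2 h=6 -> lands@7:R; in-air after throw: [b1@3:R b2@7:R]
Beat 2 (L): throw ball3 h=7 -> lands@9:R; in-air after throw: [b1@3:R b2@7:R b3@9:R]
Beat 3 (R): throw ball1 h=7 -> lands@10:L; in-air after throw: [b2@7:R b3@9:R b1@10:L]
Beat 4 (L): throw ball4 h=7 -> lands@11:R; in-air after throw: [b2@7:R b3@9:R b1@10:L b4@11:R]
Beat 5 (R): throw ball5 h=3 -> lands@8:L; in-air after throw: [b2@7:R b5@8:L b3@9:R b1@10:L b4@11:R]
Beat 6 (L): throw ball6 h=6 -> lands@12:L; in-air after throw: [b2@7:R b5@8:L b3@9:R b1@10:L b4@11:R b6@12:L]
Beat 7 (R): throw ball2 h=7 -> lands@14:L; in-air after throw: [b5@8:L b3@9:R b1@10:L b4@11:R b6@12:L b2@14:L]
Beat 8 (L): throw ball5 h=7 -> lands@15:R; in-air after throw: [b3@9:R b1@10:L b4@11:R b6@12:L b2@14:L b5@15:R]
Beat 9 (R): throw ball3 h=7 -> lands@16:L; in-air after throw: [b1@10:L b4@11:R b6@12:L b2@14:L b5@15:R b3@16:L]
Beat 10 (L): throw ball1 h=3 -> lands@13:R; in-air after throw: [b4@11:R b6@12:L b1@13:R b2@14:L b5@15:R b3@16:L]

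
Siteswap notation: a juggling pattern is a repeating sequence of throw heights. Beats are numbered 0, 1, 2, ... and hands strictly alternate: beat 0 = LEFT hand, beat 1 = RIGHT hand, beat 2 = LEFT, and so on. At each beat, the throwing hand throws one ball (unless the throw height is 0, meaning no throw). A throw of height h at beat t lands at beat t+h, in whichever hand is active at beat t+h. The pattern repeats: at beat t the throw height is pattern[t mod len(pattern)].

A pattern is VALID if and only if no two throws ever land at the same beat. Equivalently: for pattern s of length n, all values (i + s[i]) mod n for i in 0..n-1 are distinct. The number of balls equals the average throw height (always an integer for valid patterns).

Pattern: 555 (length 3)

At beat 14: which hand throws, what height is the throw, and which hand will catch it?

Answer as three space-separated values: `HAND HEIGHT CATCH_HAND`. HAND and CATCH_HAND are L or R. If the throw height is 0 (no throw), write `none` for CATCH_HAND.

Beat 14: 14 mod 2 = 0, so hand = L
Throw height = pattern[14 mod 3] = pattern[2] = 5
Lands at beat 14+5=19, 19 mod 2 = 1, so catch hand = R

Answer: L 5 R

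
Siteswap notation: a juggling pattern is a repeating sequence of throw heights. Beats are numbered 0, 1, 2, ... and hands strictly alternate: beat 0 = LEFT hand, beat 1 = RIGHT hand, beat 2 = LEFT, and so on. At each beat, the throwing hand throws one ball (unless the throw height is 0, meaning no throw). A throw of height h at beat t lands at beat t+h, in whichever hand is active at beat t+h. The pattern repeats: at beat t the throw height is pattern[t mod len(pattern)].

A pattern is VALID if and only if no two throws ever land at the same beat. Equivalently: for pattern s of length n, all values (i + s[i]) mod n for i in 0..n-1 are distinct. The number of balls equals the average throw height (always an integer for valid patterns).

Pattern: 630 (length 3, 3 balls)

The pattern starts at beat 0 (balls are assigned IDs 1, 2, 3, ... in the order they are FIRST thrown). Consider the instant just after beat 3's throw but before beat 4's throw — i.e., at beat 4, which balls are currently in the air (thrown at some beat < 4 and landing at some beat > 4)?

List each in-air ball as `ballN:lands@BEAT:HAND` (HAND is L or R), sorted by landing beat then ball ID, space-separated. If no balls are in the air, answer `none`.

Beat 0 (L): throw ball1 h=6 -> lands@6:L; in-air after throw: [b1@6:L]
Beat 1 (R): throw ball2 h=3 -> lands@4:L; in-air after throw: [b2@4:L b1@6:L]
Beat 3 (R): throw ball3 h=6 -> lands@9:R; in-air after throw: [b2@4:L b1@6:L b3@9:R]
Beat 4 (L): throw ball2 h=3 -> lands@7:R; in-air after throw: [b1@6:L b2@7:R b3@9:R]

Answer: ball1:lands@6:L ball3:lands@9:R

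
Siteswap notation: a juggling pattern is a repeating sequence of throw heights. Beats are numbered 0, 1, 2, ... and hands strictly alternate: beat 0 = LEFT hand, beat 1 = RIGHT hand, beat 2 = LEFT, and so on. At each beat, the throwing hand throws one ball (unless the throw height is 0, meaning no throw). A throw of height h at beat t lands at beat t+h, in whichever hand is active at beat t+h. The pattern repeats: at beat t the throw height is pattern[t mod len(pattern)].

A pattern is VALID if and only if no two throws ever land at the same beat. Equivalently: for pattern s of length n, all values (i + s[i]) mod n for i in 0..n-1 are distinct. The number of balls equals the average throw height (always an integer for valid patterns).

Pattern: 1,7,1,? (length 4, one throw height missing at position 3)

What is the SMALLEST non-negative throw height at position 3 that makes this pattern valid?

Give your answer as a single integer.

i=0: (0 + 1) mod 4 = 1
i=1: (1 + 7) mod 4 = 0
i=2: (2 + 1) mod 4 = 3
i=3: s[i]=? (unknown)
Known residues: [0, 1, 3]; need a permutation of 0..3, so missing residue r = 2
Need (3 + s) mod 4 = 2; smallest s = (2 - 3) mod 4 = 3

Answer: 3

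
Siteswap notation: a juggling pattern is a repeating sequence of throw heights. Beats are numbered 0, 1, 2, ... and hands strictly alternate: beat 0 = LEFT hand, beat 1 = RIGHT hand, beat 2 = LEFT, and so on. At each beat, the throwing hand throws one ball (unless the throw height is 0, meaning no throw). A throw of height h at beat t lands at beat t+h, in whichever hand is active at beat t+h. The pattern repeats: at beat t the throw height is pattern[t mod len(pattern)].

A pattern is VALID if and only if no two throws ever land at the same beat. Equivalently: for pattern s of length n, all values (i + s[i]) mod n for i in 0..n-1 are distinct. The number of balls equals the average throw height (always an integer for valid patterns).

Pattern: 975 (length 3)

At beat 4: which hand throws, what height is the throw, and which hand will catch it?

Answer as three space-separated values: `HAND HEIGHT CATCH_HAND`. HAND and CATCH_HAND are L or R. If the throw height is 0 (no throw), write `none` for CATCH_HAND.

Answer: L 7 R

Derivation:
Beat 4: 4 mod 2 = 0, so hand = L
Throw height = pattern[4 mod 3] = pattern[1] = 7
Lands at beat 4+7=11, 11 mod 2 = 1, so catch hand = R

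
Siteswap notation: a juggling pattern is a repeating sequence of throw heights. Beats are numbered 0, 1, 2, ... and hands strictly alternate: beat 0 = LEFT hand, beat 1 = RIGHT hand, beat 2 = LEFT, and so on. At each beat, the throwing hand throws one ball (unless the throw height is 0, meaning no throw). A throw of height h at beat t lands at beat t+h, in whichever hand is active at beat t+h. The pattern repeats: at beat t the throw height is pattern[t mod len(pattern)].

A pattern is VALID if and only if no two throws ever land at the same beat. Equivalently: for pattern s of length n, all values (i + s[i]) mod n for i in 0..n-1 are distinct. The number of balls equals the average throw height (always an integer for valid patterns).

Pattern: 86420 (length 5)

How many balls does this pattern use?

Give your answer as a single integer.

Answer: 4

Derivation:
Pattern = [8, 6, 4, 2, 0], length n = 5
  position 0: throw height = 8, running sum = 8
  position 1: throw height = 6, running sum = 14
  position 2: throw height = 4, running sum = 18
  position 3: throw height = 2, running sum = 20
  position 4: throw height = 0, running sum = 20
Total sum = 20; balls = sum / n = 20 / 5 = 4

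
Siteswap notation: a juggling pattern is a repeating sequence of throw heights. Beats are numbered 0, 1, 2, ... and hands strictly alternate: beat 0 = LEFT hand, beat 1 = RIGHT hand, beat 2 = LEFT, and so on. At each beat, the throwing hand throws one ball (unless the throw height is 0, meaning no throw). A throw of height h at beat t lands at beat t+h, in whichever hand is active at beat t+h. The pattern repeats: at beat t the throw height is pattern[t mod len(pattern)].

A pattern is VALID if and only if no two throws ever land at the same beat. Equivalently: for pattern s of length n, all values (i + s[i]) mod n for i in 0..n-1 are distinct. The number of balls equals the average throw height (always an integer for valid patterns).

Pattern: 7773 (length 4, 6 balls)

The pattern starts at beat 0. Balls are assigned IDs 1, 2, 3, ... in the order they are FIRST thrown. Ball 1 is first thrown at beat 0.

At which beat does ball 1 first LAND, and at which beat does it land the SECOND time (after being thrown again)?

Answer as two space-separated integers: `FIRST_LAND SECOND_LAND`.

Answer: 7 10

Derivation:
Beat 0 (L): throw ball1 h=7 -> lands@7:R; in-air after throw: [b1@7:R]
Beat 1 (R): throw ball2 h=7 -> lands@8:L; in-air after throw: [b1@7:R b2@8:L]
Beat 2 (L): throw ball3 h=7 -> lands@9:R; in-air after throw: [b1@7:R b2@8:L b3@9:R]
Beat 3 (R): throw ball4 h=3 -> lands@6:L; in-air after throw: [b4@6:L b1@7:R b2@8:L b3@9:R]
Beat 4 (L): throw ball5 h=7 -> lands@11:R; in-air after throw: [b4@6:L b1@7:R b2@8:L b3@9:R b5@11:R]
Beat 5 (R): throw ball6 h=7 -> lands@12:L; in-air after throw: [b4@6:L b1@7:R b2@8:L b3@9:R b5@11:R b6@12:L]
Beat 6 (L): throw ball4 h=7 -> lands@13:R; in-air after throw: [b1@7:R b2@8:L b3@9:R b5@11:R b6@12:L b4@13:R]
Beat 7 (R): throw ball1 h=3 -> lands@10:L; in-air after throw: [b2@8:L b3@9:R b1@10:L b5@11:R b6@12:L b4@13:R]
Beat 8 (L): throw ball2 h=7 -> lands@15:R; in-air after throw: [b3@9:R b1@10:L b5@11:R b6@12:L b4@13:R b2@15:R]
Beat 9 (R): throw ball3 h=7 -> lands@16:L; in-air after throw: [b1@10:L b5@11:R b6@12:L b4@13:R b2@15:R b3@16:L]
Beat 10 (L): throw ball1 h=7 -> lands@17:R; in-air after throw: [b5@11:R b6@12:L b4@13:R b2@15:R b3@16:L b1@17:R]
Ball 1: thrown@0 h=7 -> first land @7; rethrown@7 h=3 -> second land @10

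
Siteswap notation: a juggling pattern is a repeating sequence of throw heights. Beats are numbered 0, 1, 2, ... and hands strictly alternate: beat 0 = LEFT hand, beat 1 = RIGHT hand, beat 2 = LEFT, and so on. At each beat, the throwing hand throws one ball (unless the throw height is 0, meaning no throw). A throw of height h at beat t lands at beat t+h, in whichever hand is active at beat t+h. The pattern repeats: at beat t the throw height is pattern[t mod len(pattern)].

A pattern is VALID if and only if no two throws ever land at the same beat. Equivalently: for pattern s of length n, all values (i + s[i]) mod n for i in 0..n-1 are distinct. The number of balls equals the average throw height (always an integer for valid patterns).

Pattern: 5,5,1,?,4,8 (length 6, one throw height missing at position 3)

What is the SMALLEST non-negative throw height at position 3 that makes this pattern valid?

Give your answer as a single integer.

i=0: (0 + 5) mod 6 = 5
i=1: (1 + 5) mod 6 = 0
i=2: (2 + 1) mod 6 = 3
i=3: s[i]=? (unknown)
i=4: (4 + 4) mod 6 = 2
i=5: (5 + 8) mod 6 = 1
Known residues: [0, 1, 2, 3, 5]; need a permutation of 0..5, so missing residue r = 4
Need (3 + s) mod 6 = 4; smallest s = (4 - 3) mod 6 = 1

Answer: 1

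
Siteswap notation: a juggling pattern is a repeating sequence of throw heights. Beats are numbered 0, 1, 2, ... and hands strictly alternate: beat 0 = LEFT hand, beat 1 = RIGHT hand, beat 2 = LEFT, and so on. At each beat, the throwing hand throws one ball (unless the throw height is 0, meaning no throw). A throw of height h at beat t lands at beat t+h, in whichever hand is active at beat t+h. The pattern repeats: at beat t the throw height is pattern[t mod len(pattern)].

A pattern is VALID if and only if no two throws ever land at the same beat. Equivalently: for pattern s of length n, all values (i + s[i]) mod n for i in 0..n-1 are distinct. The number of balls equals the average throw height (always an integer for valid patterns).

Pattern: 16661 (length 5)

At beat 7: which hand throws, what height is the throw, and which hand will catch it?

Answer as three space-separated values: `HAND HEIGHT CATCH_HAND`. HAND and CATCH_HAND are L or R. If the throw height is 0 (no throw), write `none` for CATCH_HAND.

Beat 7: 7 mod 2 = 1, so hand = R
Throw height = pattern[7 mod 5] = pattern[2] = 6
Lands at beat 7+6=13, 13 mod 2 = 1, so catch hand = R

Answer: R 6 R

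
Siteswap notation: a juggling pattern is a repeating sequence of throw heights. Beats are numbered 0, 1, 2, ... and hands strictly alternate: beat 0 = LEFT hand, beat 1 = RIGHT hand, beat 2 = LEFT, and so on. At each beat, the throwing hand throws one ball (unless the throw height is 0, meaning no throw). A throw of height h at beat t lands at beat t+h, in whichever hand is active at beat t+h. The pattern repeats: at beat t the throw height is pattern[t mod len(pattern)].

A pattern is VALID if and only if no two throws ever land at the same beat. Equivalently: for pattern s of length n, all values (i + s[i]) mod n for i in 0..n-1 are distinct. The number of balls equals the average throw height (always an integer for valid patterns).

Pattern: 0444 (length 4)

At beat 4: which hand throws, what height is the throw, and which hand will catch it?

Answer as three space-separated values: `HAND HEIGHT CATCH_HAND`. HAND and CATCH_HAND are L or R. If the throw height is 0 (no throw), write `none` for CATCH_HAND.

Answer: L 0 none

Derivation:
Beat 4: 4 mod 2 = 0, so hand = L
Throw height = pattern[4 mod 4] = pattern[0] = 0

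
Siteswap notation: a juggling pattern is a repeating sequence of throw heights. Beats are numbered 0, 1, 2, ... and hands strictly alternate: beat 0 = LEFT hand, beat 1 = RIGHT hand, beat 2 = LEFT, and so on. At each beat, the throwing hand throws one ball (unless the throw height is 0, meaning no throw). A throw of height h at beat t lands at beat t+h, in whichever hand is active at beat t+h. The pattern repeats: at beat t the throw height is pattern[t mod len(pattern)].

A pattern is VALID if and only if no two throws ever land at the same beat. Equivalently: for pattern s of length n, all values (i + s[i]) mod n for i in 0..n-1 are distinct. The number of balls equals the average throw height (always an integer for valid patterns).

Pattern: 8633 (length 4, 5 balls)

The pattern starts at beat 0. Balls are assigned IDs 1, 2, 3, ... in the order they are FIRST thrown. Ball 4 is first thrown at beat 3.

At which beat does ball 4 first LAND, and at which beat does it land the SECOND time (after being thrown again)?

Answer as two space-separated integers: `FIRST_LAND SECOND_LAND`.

Answer: 6 9

Derivation:
Beat 0 (L): throw ball1 h=8 -> lands@8:L; in-air after throw: [b1@8:L]
Beat 1 (R): throw ball2 h=6 -> lands@7:R; in-air after throw: [b2@7:R b1@8:L]
Beat 2 (L): throw ball3 h=3 -> lands@5:R; in-air after throw: [b3@5:R b2@7:R b1@8:L]
Beat 3 (R): throw ball4 h=3 -> lands@6:L; in-air after throw: [b3@5:R b4@6:L b2@7:R b1@8:L]
Beat 4 (L): throw ball5 h=8 -> lands@12:L; in-air after throw: [b3@5:R b4@6:L b2@7:R b1@8:L b5@12:L]
Beat 5 (R): throw ball3 h=6 -> lands@11:R; in-air after throw: [b4@6:L b2@7:R b1@8:L b3@11:R b5@12:L]
Beat 6 (L): throw ball4 h=3 -> lands@9:R; in-air after throw: [b2@7:R b1@8:L b4@9:R b3@11:R b5@12:L]
Beat 7 (R): throw ball2 h=3 -> lands@10:L; in-air after throw: [b1@8:L b4@9:R b2@10:L b3@11:R b5@12:L]
Beat 8 (L): throw ball1 h=8 -> lands@16:L; in-air after throw: [b4@9:R b2@10:L b3@11:R b5@12:L b1@16:L]
Beat 9 (R): throw ball4 h=6 -> lands@15:R; in-air after throw: [b2@10:L b3@11:R b5@12:L b4@15:R b1@16:L]
Ball 4: thrown@3 h=3 -> first land @6; rethrown@6 h=3 -> second land @9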